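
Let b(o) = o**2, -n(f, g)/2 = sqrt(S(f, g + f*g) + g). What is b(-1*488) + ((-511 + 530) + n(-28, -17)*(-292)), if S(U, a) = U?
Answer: 238163 + 1752*I*sqrt(5) ≈ 2.3816e+5 + 3917.6*I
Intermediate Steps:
n(f, g) = -2*sqrt(f + g)
b(-1*488) + ((-511 + 530) + n(-28, -17)*(-292)) = (-1*488)**2 + ((-511 + 530) - 2*sqrt(-28 - 17)*(-292)) = (-488)**2 + (19 - 6*I*sqrt(5)*(-292)) = 238144 + (19 - 6*I*sqrt(5)*(-292)) = 238144 + (19 + 1752*I*sqrt(5)) = 238163 + 1752*I*sqrt(5)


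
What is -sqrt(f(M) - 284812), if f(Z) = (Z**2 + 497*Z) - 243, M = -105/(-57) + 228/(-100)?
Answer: -I*sqrt(64364594711)/475 ≈ -534.11*I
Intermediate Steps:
M = -208/475 (M = -105*(-1/57) + 228*(-1/100) = 35/19 - 57/25 = -208/475 ≈ -0.43789)
f(Z) = -243 + Z**2 + 497*Z
-sqrt(f(M) - 284812) = -sqrt((-243 + (-208/475)**2 + 497*(-208/475)) - 284812) = -sqrt((-243 + 43264/225625 - 103376/475) - 284812) = -sqrt(-103887211/225625 - 284812) = -sqrt(-64364594711/225625) = -I*sqrt(64364594711)/475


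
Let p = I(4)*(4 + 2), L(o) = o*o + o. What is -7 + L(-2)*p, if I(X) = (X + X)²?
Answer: 761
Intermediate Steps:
I(X) = 4*X² (I(X) = (2*X)² = 4*X²)
L(o) = o + o² (L(o) = o² + o = o + o²)
p = 384 (p = (4*4²)*(4 + 2) = (4*16)*6 = 64*6 = 384)
-7 + L(-2)*p = -7 - 2*(1 - 2)*384 = -7 - 2*(-1)*384 = -7 + 2*384 = -7 + 768 = 761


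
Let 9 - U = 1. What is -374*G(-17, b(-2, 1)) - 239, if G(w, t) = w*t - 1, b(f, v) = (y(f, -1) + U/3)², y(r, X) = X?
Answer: 160165/9 ≈ 17796.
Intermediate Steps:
U = 8 (U = 9 - 1*1 = 9 - 1 = 8)
b(f, v) = 25/9 (b(f, v) = (-1 + 8/3)² = (5/3)² = 25/9)
G(w, t) = -1 + t*w (G(w, t) = t*w - 1 = -1 + t*w)
-374*G(-17, b(-2, 1)) - 239 = -374*(-1 + (25/9)*(-17)) - 239 = -374*(-1 - 425/9) - 239 = -374*(-434/9) - 239 = 162316/9 - 239 = 160165/9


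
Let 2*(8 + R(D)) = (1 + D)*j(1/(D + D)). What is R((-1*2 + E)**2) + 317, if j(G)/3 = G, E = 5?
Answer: 1859/6 ≈ 309.83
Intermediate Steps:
j(G) = 3*G
R(D) = -8 + 3*(1 + D)/(4*D) (R(D) = -8 + ((1 + D)*(3/(D + D)))/2 = -8 + ((1 + D)*(3/((2*D))))/2 = -8 + ((1 + D)*(3*(1/(2*D))))/2 = -8 + ((1 + D)*(3/(2*D)))/2 = -8 + (3*(1 + D)/(2*D))/2 = -8 + 3*(1 + D)/(4*D))
R((-1*2 + E)**2) + 317 = (3 - 29*(-1*2 + 5)**2)/(4*((-1*2 + 5)**2)) + 317 = (3 - 29*(-2 + 5)**2)/(4*((-2 + 5)**2)) + 317 = (3 - 29*3**2)/(4*(3**2)) + 317 = (1/4)*(3 - 29*9)/9 + 317 = (1/4)*(1/9)*(3 - 261) + 317 = (1/4)*(1/9)*(-258) + 317 = -43/6 + 317 = 1859/6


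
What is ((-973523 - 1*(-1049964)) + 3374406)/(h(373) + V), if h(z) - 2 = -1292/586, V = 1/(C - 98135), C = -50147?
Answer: -149927658992222/8897213 ≈ -1.6851e+7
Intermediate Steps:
V = -1/148282 (V = 1/(-50147 - 98135) = 1/(-148282) = -1/148282 ≈ -6.7439e-6)
h(z) = -60/293 (h(z) = 2 - 1292/586 = 2 - 1292*1/586 = 2 - 646/293 = -60/293)
((-973523 - 1*(-1049964)) + 3374406)/(h(373) + V) = ((-973523 - 1*(-1049964)) + 3374406)/(-60/293 - 1/148282) = ((-973523 + 1049964) + 3374406)/(-8897213/43446626) = (76441 + 3374406)*(-43446626/8897213) = 3450847*(-43446626/8897213) = -149927658992222/8897213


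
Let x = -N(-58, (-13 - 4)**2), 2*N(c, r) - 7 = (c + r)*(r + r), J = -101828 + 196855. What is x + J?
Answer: 56529/2 ≈ 28265.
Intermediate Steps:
J = 95027
N(c, r) = 7/2 + r*(c + r) (N(c, r) = 7/2 + ((c + r)*(r + r))/2 = 7/2 + ((c + r)*(2*r))/2 = 7/2 + (2*r*(c + r))/2 = 7/2 + r*(c + r))
x = -133525/2 (x = -(7/2 + ((-13 - 4)**2)**2 - 58*(-13 - 4)**2) = -(7/2 + ((-17)**2)**2 - 58*(-17)**2) = -(7/2 + 289**2 - 58*289) = -(7/2 + 83521 - 16762) = -1*133525/2 = -133525/2 ≈ -66763.)
x + J = -133525/2 + 95027 = 56529/2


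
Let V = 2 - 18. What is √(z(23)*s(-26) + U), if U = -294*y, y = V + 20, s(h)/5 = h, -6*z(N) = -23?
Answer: I*√15069/3 ≈ 40.919*I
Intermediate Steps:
V = -16
z(N) = 23/6 (z(N) = -⅙*(-23) = 23/6)
s(h) = 5*h
y = 4 (y = -16 + 20 = 4)
U = -1176 (U = -294*4 = -1176)
√(z(23)*s(-26) + U) = √(23*(5*(-26))/6 - 1176) = √((23/6)*(-130) - 1176) = √(-1495/3 - 1176) = √(-5023/3) = I*√15069/3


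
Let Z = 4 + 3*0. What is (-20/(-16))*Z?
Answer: 5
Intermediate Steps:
Z = 4 (Z = 4 + 0 = 4)
(-20/(-16))*Z = -20/(-16)*4 = -20*(-1/16)*4 = (5/4)*4 = 5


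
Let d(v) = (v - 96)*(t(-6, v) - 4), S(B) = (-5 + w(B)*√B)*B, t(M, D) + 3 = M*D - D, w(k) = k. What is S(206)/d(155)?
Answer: 515/32214 - 10609*√206/16107 ≈ -9.4375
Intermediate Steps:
t(M, D) = -3 - D + D*M (t(M, D) = -3 + (M*D - D) = -3 + (D*M - D) = -3 + (-D + D*M) = -3 - D + D*M)
S(B) = B*(-5 + B^(3/2)) (S(B) = (-5 + B*√B)*B = (-5 + B^(3/2))*B = B*(-5 + B^(3/2)))
d(v) = (-96 + v)*(-7 - 7*v) (d(v) = (v - 96)*((-3 - v + v*(-6)) - 4) = (-96 + v)*((-3 - v - 6*v) - 4) = (-96 + v)*((-3 - 7*v) - 4) = (-96 + v)*(-7 - 7*v))
S(206)/d(155) = (206^(5/2) - 5*206)/(672 - 7*155² + 665*155) = (42436*√206 - 1030)/(672 - 7*24025 + 103075) = (-1030 + 42436*√206)/(672 - 168175 + 103075) = (-1030 + 42436*√206)/(-64428) = (-1030 + 42436*√206)*(-1/64428) = 515/32214 - 10609*√206/16107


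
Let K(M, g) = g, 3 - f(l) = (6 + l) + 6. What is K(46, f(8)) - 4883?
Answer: -4900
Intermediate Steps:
f(l) = -9 - l (f(l) = 3 - ((6 + l) + 6) = 3 - (12 + l) = 3 + (-12 - l) = -9 - l)
K(46, f(8)) - 4883 = (-9 - 1*8) - 4883 = (-9 - 8) - 4883 = -17 - 4883 = -4900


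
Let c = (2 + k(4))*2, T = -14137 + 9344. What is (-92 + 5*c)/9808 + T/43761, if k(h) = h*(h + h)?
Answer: -4519627/53650986 ≈ -0.084241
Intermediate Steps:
k(h) = 2*h² (k(h) = h*(2*h) = 2*h²)
T = -4793
c = 68 (c = (2 + 2*4²)*2 = (2 + 2*16)*2 = (2 + 32)*2 = 34*2 = 68)
(-92 + 5*c)/9808 + T/43761 = (-92 + 5*68)/9808 - 4793/43761 = (-92 + 340)*(1/9808) - 4793*1/43761 = 248*(1/9808) - 4793/43761 = 31/1226 - 4793/43761 = -4519627/53650986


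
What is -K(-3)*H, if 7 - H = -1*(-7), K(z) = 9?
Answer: 0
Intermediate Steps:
H = 0 (H = 7 - (-1)*(-7) = 7 - 1*7 = 7 - 7 = 0)
-K(-3)*H = -9*0 = -1*0 = 0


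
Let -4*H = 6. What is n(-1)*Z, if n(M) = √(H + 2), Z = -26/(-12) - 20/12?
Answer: √2/4 ≈ 0.35355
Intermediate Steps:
H = -3/2 (H = -¼*6 = -3/2 ≈ -1.5000)
Z = ½ (Z = -26*(-1/12) - 20*1/12 = 13/6 - 5/3 = ½ ≈ 0.50000)
n(M) = √2/2 (n(M) = √(-3/2 + 2) = √(½) = √2/2)
n(-1)*Z = (√2/2)*(½) = √2/4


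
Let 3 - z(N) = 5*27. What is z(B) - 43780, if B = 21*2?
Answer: -43912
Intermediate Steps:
B = 42
z(N) = -132 (z(N) = 3 - 5*27 = 3 - 1*135 = 3 - 135 = -132)
z(B) - 43780 = -132 - 43780 = -43912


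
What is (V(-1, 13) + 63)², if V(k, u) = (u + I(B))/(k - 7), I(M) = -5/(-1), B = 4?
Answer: 59049/16 ≈ 3690.6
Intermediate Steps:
I(M) = 5 (I(M) = -5*(-1) = 5)
V(k, u) = (5 + u)/(-7 + k) (V(k, u) = (u + 5)/(k - 7) = (5 + u)/(-7 + k))
(V(-1, 13) + 63)² = ((5 + 13)/(-7 - 1) + 63)² = (18/(-8) + 63)² = (-⅛*18 + 63)² = (-9/4 + 63)² = (243/4)² = 59049/16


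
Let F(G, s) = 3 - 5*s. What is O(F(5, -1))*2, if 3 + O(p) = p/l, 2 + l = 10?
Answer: -4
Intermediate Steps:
l = 8 (l = -2 + 10 = 8)
O(p) = -3 + p/8
O(F(5, -1))*2 = (-3 + (3 - 5*(-1))/8)*2 = (-3 + (3 + 5)/8)*2 = (-3 + (⅛)*8)*2 = (-3 + 1)*2 = -2*2 = -4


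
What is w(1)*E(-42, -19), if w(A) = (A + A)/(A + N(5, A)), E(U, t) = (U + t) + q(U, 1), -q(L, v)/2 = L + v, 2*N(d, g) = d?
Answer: 12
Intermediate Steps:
N(d, g) = d/2
q(L, v) = -2*L - 2*v (q(L, v) = -2*(L + v) = -2*L - 2*v)
E(U, t) = -2 + t - U (E(U, t) = (U + t) + (-2*U - 2*1) = (U + t) + (-2*U - 2) = (U + t) + (-2 - 2*U) = -2 + t - U)
w(A) = 2*A/(5/2 + A) (w(A) = (A + A)/(A + (1/2)*5) = (2*A)/(A + 5/2) = (2*A)/(5/2 + A) = 2*A/(5/2 + A))
w(1)*E(-42, -19) = (4*1/(5 + 2*1))*(-2 - 19 - 1*(-42)) = (4*1/(5 + 2))*(-2 - 19 + 42) = (4*1/7)*21 = (4*1*(1/7))*21 = (4/7)*21 = 12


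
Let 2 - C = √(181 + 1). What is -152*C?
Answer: -304 + 152*√182 ≈ 1746.6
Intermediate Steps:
C = 2 - √182 (C = 2 - √(181 + 1) = 2 - √182 ≈ -11.491)
-152*C = -152*(2 - √182) = -304 + 152*√182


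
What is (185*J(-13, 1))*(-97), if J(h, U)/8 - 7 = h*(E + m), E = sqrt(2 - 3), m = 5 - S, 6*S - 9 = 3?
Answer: 4593920 + 1866280*I ≈ 4.5939e+6 + 1.8663e+6*I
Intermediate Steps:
S = 2 (S = 3/2 + (1/6)*3 = 3/2 + 1/2 = 2)
m = 3 (m = 5 - 1*2 = 5 - 2 = 3)
E = I (E = sqrt(-1) = I ≈ 1.0*I)
J(h, U) = 56 + 8*h*(3 + I) (J(h, U) = 56 + 8*(h*(I + 3)) = 56 + 8*(h*(3 + I)) = 56 + 8*h*(3 + I))
(185*J(-13, 1))*(-97) = (185*(56 + 8*(-13)*(3 + I)))*(-97) = (185*(56 + (-312 - 104*I)))*(-97) = (185*(-256 - 104*I))*(-97) = (-47360 - 19240*I)*(-97) = 4593920 + 1866280*I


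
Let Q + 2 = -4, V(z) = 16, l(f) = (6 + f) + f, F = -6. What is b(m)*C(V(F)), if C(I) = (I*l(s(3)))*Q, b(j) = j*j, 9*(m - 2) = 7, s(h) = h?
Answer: -80000/9 ≈ -8888.9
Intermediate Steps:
l(f) = 6 + 2*f
Q = -6 (Q = -2 - 4 = -6)
m = 25/9 (m = 2 + (⅑)*7 = 2 + 7/9 = 25/9 ≈ 2.7778)
b(j) = j²
C(I) = -72*I (C(I) = (I*(6 + 2*3))*(-6) = (I*(6 + 6))*(-6) = (I*12)*(-6) = (12*I)*(-6) = -72*I)
b(m)*C(V(F)) = (25/9)²*(-72*16) = (625/81)*(-1152) = -80000/9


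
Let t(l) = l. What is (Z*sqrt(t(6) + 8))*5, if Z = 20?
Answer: 100*sqrt(14) ≈ 374.17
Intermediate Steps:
(Z*sqrt(t(6) + 8))*5 = (20*sqrt(6 + 8))*5 = (20*sqrt(14))*5 = 100*sqrt(14)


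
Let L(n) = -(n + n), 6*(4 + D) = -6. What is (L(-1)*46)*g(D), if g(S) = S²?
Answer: 2300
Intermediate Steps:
D = -5 (D = -4 + (⅙)*(-6) = -4 - 1 = -5)
L(n) = -2*n
(L(-1)*46)*g(D) = (-2*(-1)*46)*(-5)² = (2*46)*25 = 92*25 = 2300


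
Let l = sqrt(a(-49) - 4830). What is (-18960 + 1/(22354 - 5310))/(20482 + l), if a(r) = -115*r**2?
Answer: -472774651657/511068319774 + 323154239*I*sqrt(280945)/7154956476836 ≈ -0.92507 + 0.023939*I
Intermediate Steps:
l = I*sqrt(280945) (l = sqrt(-115*(-49)**2 - 4830) = sqrt(-115*2401 - 4830) = sqrt(-276115 - 4830) = sqrt(-280945) = I*sqrt(280945) ≈ 530.04*I)
(-18960 + 1/(22354 - 5310))/(20482 + l) = (-18960 + 1/(22354 - 5310))/(20482 + I*sqrt(280945)) = (-18960 + 1/17044)/(20482 + I*sqrt(280945)) = -323154239/(17044*(20482 + I*sqrt(280945)))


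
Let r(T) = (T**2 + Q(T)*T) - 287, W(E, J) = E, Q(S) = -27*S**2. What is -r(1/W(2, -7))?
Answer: 2321/8 ≈ 290.13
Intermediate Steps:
r(T) = -287 + T**2 - 27*T**3 (r(T) = (T**2 + (-27*T**2)*T) - 287 = (T**2 - 27*T**3) - 287 = -287 + T**2 - 27*T**3)
-r(1/W(2, -7)) = -(-287 + (1/2)**2 - 27*(1/2)**3) = -(-287 + 1/4 - 27*1/8) = -(-287 + 1/4 - 27/8) = -1*(-2321/8) = 2321/8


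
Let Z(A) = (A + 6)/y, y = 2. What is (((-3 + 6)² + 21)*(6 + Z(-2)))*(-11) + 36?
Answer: -2604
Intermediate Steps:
Z(A) = 3 + A/2 (Z(A) = (A + 6)/2 = (6 + A)*(½) = 3 + A/2)
(((-3 + 6)² + 21)*(6 + Z(-2)))*(-11) + 36 = (((-3 + 6)² + 21)*(6 + (3 + (½)*(-2))))*(-11) + 36 = ((3² + 21)*(6 + (3 - 1)))*(-11) + 36 = ((9 + 21)*(6 + 2))*(-11) + 36 = (30*8)*(-11) + 36 = 240*(-11) + 36 = -2640 + 36 = -2604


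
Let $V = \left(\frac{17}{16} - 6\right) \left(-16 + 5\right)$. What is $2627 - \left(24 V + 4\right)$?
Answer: $\frac{2639}{2} \approx 1319.5$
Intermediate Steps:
$V = \frac{869}{16}$ ($V = \left(17 \cdot \frac{1}{16} - 6\right) \left(-11\right) = \left(\frac{17}{16} - 6\right) \left(-11\right) = \left(- \frac{79}{16}\right) \left(-11\right) = \frac{869}{16} \approx 54.313$)
$2627 - \left(24 V + 4\right) = 2627 - \left(24 \cdot \frac{869}{16} + 4\right) = 2627 - \left(\frac{2607}{2} + 4\right) = 2627 - \frac{2615}{2} = \frac{2639}{2}$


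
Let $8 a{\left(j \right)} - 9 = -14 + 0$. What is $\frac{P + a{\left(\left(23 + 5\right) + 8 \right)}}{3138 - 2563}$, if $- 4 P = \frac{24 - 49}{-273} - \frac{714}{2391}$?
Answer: $- \frac{997807}{1000872600} \approx -0.00099694$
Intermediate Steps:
$P = \frac{45049}{870324}$ ($P = - \frac{\frac{24 - 49}{-273} - \frac{714}{2391}}{4} = - \frac{\left(24 - 49\right) \left(- \frac{1}{273}\right) - \frac{238}{797}}{4} = - \frac{\left(-25\right) \left(- \frac{1}{273}\right) - \frac{238}{797}}{4} = - \frac{\frac{25}{273} - \frac{238}{797}}{4} = \left(- \frac{1}{4}\right) \left(- \frac{45049}{217581}\right) = \frac{45049}{870324} \approx 0.051761$)
$a{\left(j \right)} = - \frac{5}{8}$ ($a{\left(j \right)} = \frac{9}{8} + \frac{-14 + 0}{8} = \frac{9}{8} + \frac{1}{8} \left(-14\right) = \frac{9}{8} - \frac{7}{4} = - \frac{5}{8}$)
$\frac{P + a{\left(\left(23 + 5\right) + 8 \right)}}{3138 - 2563} = \frac{\frac{45049}{870324} - \frac{5}{8}}{3138 - 2563} = - \frac{997807}{1740648 \cdot 575} = \left(- \frac{997807}{1740648}\right) \frac{1}{575} = - \frac{997807}{1000872600}$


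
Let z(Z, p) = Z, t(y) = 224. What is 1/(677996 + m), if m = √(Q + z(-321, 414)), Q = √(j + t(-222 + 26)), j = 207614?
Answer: 1/(677996 + √(-321 + √207838)) ≈ 1.4749e-6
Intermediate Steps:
Q = √207838 (Q = √(207614 + 224) = √207838 ≈ 455.89)
m = √(-321 + √207838) (m = √(√207838 - 321) = √(-321 + √207838) ≈ 11.614)
1/(677996 + m) = 1/(677996 + √(-321 + √207838))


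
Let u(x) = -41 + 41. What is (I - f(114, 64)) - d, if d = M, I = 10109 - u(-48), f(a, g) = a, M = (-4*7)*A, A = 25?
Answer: 10695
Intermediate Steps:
u(x) = 0
M = -700 (M = -4*7*25 = -28*25 = -700)
I = 10109 (I = 10109 - 1*0 = 10109 + 0 = 10109)
d = -700
(I - f(114, 64)) - d = (10109 - 1*114) - 1*(-700) = (10109 - 114) + 700 = 9995 + 700 = 10695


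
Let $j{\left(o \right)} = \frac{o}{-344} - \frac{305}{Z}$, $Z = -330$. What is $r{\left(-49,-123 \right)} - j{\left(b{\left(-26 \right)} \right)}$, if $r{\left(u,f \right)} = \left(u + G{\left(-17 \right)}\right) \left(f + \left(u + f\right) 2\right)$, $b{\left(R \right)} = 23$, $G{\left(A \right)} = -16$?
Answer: $\frac{344580227}{11352} \approx 30354.0$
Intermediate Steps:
$r{\left(u,f \right)} = \left(-16 + u\right) \left(2 u + 3 f\right)$ ($r{\left(u,f \right)} = \left(u - 16\right) \left(f + \left(u + f\right) 2\right) = \left(-16 + u\right) \left(f + \left(f + u\right) 2\right) = \left(-16 + u\right) \left(f + \left(2 f + 2 u\right)\right) = \left(-16 + u\right) \left(2 u + 3 f\right)$)
$j{\left(o \right)} = \frac{61}{66} - \frac{o}{344}$ ($j{\left(o \right)} = \frac{o}{-344} - \frac{305}{-330} = o \left(- \frac{1}{344}\right) - - \frac{61}{66} = - \frac{o}{344} + \frac{61}{66} = \frac{61}{66} - \frac{o}{344}$)
$r{\left(-49,-123 \right)} - j{\left(b{\left(-26 \right)} \right)} = \left(\left(-48\right) \left(-123\right) - -1568 + 2 \left(-49\right)^{2} + 3 \left(-123\right) \left(-49\right)\right) - \left(\frac{61}{66} - \frac{23}{344}\right) = \left(5904 + 1568 + 2 \cdot 2401 + 18081\right) - \left(\frac{61}{66} - \frac{23}{344}\right) = \left(5904 + 1568 + 4802 + 18081\right) - \frac{9733}{11352} = 30355 - \frac{9733}{11352} = \frac{344580227}{11352}$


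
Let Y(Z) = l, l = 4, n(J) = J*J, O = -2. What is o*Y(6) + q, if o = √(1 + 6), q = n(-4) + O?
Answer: 14 + 4*√7 ≈ 24.583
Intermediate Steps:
n(J) = J²
Y(Z) = 4
q = 14 (q = (-4)² - 2 = 16 - 2 = 14)
o = √7 ≈ 2.6458
o*Y(6) + q = √7*4 + 14 = 4*√7 + 14 = 14 + 4*√7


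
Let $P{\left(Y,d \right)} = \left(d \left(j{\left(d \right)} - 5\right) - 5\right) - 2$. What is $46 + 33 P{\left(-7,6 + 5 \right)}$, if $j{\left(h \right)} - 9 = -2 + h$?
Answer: $4534$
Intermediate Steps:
$j{\left(h \right)} = 7 + h$ ($j{\left(h \right)} = 9 + \left(-2 + h\right) = 7 + h$)
$P{\left(Y,d \right)} = -7 + d \left(2 + d\right)$ ($P{\left(Y,d \right)} = \left(d \left(\left(7 + d\right) - 5\right) - 5\right) - 2 = \left(d \left(2 + d\right) - 5\right) - 2 = \left(-5 + d \left(2 + d\right)\right) - 2 = -7 + d \left(2 + d\right)$)
$46 + 33 P{\left(-7,6 + 5 \right)} = 46 + 33 \left(-7 + \left(6 + 5\right)^{2} + 2 \left(6 + 5\right)\right) = 46 + 33 \left(-7 + 11^{2} + 2 \cdot 11\right) = 46 + 33 \left(-7 + 121 + 22\right) = 46 + 33 \cdot 136 = 46 + 4488 = 4534$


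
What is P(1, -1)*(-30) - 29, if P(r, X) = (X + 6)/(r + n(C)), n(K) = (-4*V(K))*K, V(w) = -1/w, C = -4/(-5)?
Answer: -59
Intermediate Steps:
C = ⅘ (C = -4*(-⅕) = ⅘ ≈ 0.80000)
n(K) = 4 (n(K) = (-(-4)/K)*K = (4/K)*K = 4)
P(r, X) = (6 + X)/(4 + r) (P(r, X) = (X + 6)/(r + 4) = (6 + X)/(4 + r))
P(1, -1)*(-30) - 29 = ((6 - 1)/(4 + 1))*(-30) - 29 = (5/5)*(-30) - 29 = ((⅕)*5)*(-30) - 29 = 1*(-30) - 29 = -30 - 29 = -59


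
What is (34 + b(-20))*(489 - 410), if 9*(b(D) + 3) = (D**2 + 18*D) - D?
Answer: 8927/3 ≈ 2975.7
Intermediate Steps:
b(D) = -3 + D**2/9 + 17*D/9 (b(D) = -3 + ((D**2 + 18*D) - D)/9 = -3 + (D**2 + 17*D)/9 = -3 + (D**2/9 + 17*D/9) = -3 + D**2/9 + 17*D/9)
(34 + b(-20))*(489 - 410) = (34 + (-3 + (1/9)*(-20)**2 + (17/9)*(-20)))*(489 - 410) = (34 + (-3 + (1/9)*400 - 340/9))*79 = (34 + (-3 + 400/9 - 340/9))*79 = (34 + 11/3)*79 = (113/3)*79 = 8927/3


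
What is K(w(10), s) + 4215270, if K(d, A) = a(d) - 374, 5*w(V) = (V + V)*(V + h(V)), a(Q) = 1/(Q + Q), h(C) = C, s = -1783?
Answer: 674383361/160 ≈ 4.2149e+6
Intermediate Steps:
a(Q) = 1/(2*Q)
w(V) = 4*V²/5 (w(V) = ((V + V)*(V + V))/5 = ((2*V)*(2*V))/5 = (4*V²)/5 = 4*V²/5)
K(d, A) = -374 + 1/(2*d) (K(d, A) = 1/(2*d) - 374 = -374 + 1/(2*d))
K(w(10), s) + 4215270 = (-374 + 1/(2*(((⅘)*10²)))) + 4215270 = (-374 + 1/(2*(((⅘)*100)))) + 4215270 = (-374 + (½)/80) + 4215270 = (-374 + (½)*(1/80)) + 4215270 = (-374 + 1/160) + 4215270 = -59839/160 + 4215270 = 674383361/160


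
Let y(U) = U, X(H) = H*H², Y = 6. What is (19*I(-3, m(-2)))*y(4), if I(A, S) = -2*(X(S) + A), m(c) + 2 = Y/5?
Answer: 66728/125 ≈ 533.82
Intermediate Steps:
m(c) = -⅘ (m(c) = -2 + 6/5 = -⅘)
X(H) = H³
I(A, S) = -2*A - 2*S³ (I(A, S) = -2*(S³ + A) = -2*(A + S³) = -2*A - 2*S³)
(19*I(-3, m(-2)))*y(4) = (19*(-2*(-3) - 2*(-⅘)³))*4 = (19*(6 - 2*(-64/125)))*4 = (19*(6 + 128/125))*4 = (19*(878/125))*4 = (16682/125)*4 = 66728/125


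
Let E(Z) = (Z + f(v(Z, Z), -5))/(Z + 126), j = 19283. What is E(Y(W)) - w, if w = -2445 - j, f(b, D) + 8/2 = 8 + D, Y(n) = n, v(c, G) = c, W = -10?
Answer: 2520437/116 ≈ 21728.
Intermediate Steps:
f(b, D) = 4 + D (f(b, D) = -4 + (8 + D) = 4 + D)
E(Z) = (-1 + Z)/(126 + Z) (E(Z) = (Z + (4 - 5))/(Z + 126) = (Z - 1)/(126 + Z) = (-1 + Z)/(126 + Z))
w = -21728 (w = -2445 - 1*19283 = -2445 - 19283 = -21728)
E(Y(W)) - w = (-1 - 10)/(126 - 10) - 1*(-21728) = -11/116 + 21728 = 2520437/116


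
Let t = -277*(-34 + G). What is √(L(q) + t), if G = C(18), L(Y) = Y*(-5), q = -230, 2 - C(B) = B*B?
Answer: √99762 ≈ 315.85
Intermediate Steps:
C(B) = 2 - B² (C(B) = 2 - B*B = 2 - B²)
L(Y) = -5*Y
G = -322 (G = 2 - 1*18² = 2 - 1*324 = 2 - 324 = -322)
t = 98612 (t = -277*(-34 - 322) = -277*(-356) = 98612)
√(L(q) + t) = √(-5*(-230) + 98612) = √(1150 + 98612) = √99762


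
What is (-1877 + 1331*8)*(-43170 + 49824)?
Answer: 58362234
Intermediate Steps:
(-1877 + 1331*8)*(-43170 + 49824) = (-1877 + 10648)*6654 = 8771*6654 = 58362234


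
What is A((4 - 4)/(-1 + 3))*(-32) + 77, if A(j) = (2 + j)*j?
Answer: 77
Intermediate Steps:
A(j) = j*(2 + j)
A((4 - 4)/(-1 + 3))*(-32) + 77 = (((4 - 4)/(-1 + 3))*(2 + (4 - 4)/(-1 + 3)))*(-32) + 77 = ((0/2)*(2 + 0/2))*(-32) + 77 = ((0*(1/2))*(2 + 0*(1/2)))*(-32) + 77 = (0*(2 + 0))*(-32) + 77 = (0*2)*(-32) + 77 = 0*(-32) + 77 = 0 + 77 = 77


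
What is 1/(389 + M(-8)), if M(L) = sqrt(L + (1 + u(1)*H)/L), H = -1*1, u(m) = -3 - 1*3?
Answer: 3112/1210639 - 2*I*sqrt(142)/1210639 ≈ 0.0025705 - 1.9686e-5*I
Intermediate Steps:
u(m) = -6 (u(m) = -3 - 3 = -6)
H = -1
M(L) = sqrt(L + 7/L) (M(L) = sqrt(L + (1 - 6*(-1))/L) = sqrt(L + (1 + 6)/L) = sqrt(L + 7/L))
1/(389 + M(-8)) = 1/(389 + sqrt(-8 + 7/(-8))) = 1/(389 + sqrt(-8 + 7*(-1/8))) = 1/(389 + sqrt(-8 - 7/8)) = 1/(389 + sqrt(-71/8)) = 1/(389 + I*sqrt(142)/4)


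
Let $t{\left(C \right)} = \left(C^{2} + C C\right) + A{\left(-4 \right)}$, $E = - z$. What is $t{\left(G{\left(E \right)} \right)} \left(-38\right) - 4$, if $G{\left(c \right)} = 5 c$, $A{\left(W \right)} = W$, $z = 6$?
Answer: $-68252$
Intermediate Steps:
$E = -6$ ($E = \left(-1\right) 6 = -6$)
$t{\left(C \right)} = -4 + 2 C^{2}$ ($t{\left(C \right)} = \left(C^{2} + C C\right) - 4 = \left(C^{2} + C^{2}\right) - 4 = 2 C^{2} - 4 = -4 + 2 C^{2}$)
$t{\left(G{\left(E \right)} \right)} \left(-38\right) - 4 = \left(-4 + 2 \left(5 \left(-6\right)\right)^{2}\right) \left(-38\right) - 4 = \left(-4 + 2 \left(-30\right)^{2}\right) \left(-38\right) - 4 = \left(-4 + 2 \cdot 900\right) \left(-38\right) - 4 = \left(-4 + 1800\right) \left(-38\right) - 4 = 1796 \left(-38\right) - 4 = -68248 - 4 = -68252$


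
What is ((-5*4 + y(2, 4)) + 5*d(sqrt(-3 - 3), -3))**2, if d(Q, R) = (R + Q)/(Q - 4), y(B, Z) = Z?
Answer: (1078*sqrt(6) + 1675*I)/(2*(4*sqrt(6) + 5*I)) ≈ 141.52 + 13.26*I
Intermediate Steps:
d(Q, R) = (Q + R)/(-4 + Q)
((-5*4 + y(2, 4)) + 5*d(sqrt(-3 - 3), -3))**2 = ((-5*4 + 4) + 5*((sqrt(-3 - 3) - 3)/(-4 + sqrt(-3 - 3))))**2 = ((-20 + 4) + 5*((sqrt(-6) - 3)/(-4 + sqrt(-6))))**2 = (-16 + 5*((I*sqrt(6) - 3)/(-4 + I*sqrt(6))))**2 = (-16 + 5*((-3 + I*sqrt(6))/(-4 + I*sqrt(6))))**2 = (-16 + 5*(-3 + I*sqrt(6))/(-4 + I*sqrt(6)))**2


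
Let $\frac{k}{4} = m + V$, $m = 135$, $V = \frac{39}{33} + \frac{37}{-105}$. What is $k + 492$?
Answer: $\frac{1195792}{1155} \approx 1035.3$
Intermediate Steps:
$V = \frac{958}{1155}$ ($V = 39 \cdot \frac{1}{33} + 37 \left(- \frac{1}{105}\right) = \frac{13}{11} - \frac{37}{105} = \frac{958}{1155} \approx 0.82944$)
$k = \frac{627532}{1155}$ ($k = 4 \left(135 + \frac{958}{1155}\right) = 4 \cdot \frac{156883}{1155} = \frac{627532}{1155} \approx 543.32$)
$k + 492 = \frac{627532}{1155} + 492 = \frac{1195792}{1155}$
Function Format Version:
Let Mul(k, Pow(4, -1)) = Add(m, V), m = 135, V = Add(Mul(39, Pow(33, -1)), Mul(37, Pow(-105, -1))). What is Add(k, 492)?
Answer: Rational(1195792, 1155) ≈ 1035.3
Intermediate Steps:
V = Rational(958, 1155) (V = Add(Mul(39, Rational(1, 33)), Mul(37, Rational(-1, 105))) = Add(Rational(13, 11), Rational(-37, 105)) = Rational(958, 1155) ≈ 0.82944)
k = Rational(627532, 1155) (k = Mul(4, Add(135, Rational(958, 1155))) = Mul(4, Rational(156883, 1155)) = Rational(627532, 1155) ≈ 543.32)
Add(k, 492) = Add(Rational(627532, 1155), 492) = Rational(1195792, 1155)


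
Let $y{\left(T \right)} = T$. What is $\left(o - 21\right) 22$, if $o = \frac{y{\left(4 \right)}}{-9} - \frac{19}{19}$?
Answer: $- \frac{4444}{9} \approx -493.78$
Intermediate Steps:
$o = - \frac{13}{9}$ ($o = \frac{4}{-9} - \frac{19}{19} = 4 \left(- \frac{1}{9}\right) - 1 = - \frac{4}{9} - 1 = - \frac{13}{9} \approx -1.4444$)
$\left(o - 21\right) 22 = \left(- \frac{13}{9} - 21\right) 22 = \left(- \frac{202}{9}\right) 22 = - \frac{4444}{9}$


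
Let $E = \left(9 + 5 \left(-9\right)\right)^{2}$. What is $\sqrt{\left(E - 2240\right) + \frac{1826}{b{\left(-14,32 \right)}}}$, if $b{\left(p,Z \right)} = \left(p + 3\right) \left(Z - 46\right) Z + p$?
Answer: $\frac{i \sqrt{632949135}}{819} \approx 30.719 i$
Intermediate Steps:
$E = 1296$ ($E = \left(9 - 45\right)^{2} = \left(-36\right)^{2} = 1296$)
$b{\left(p,Z \right)} = p + Z \left(-46 + Z\right) \left(3 + p\right)$ ($b{\left(p,Z \right)} = \left(3 + p\right) \left(-46 + Z\right) Z + p = \left(-46 + Z\right) \left(3 + p\right) Z + p = Z \left(-46 + Z\right) \left(3 + p\right) + p = p + Z \left(-46 + Z\right) \left(3 + p\right)$)
$\sqrt{\left(E - 2240\right) + \frac{1826}{b{\left(-14,32 \right)}}} = \sqrt{\left(1296 - 2240\right) + \frac{1826}{-14 - 4416 + 3 \cdot 32^{2} - 14 \cdot 32^{2} - 1472 \left(-14\right)}} = \sqrt{\left(1296 - 2240\right) + \frac{1826}{-14 - 4416 + 3 \cdot 1024 - 14336 + 20608}} = \sqrt{-944 + \frac{1826}{-14 - 4416 + 3072 - 14336 + 20608}} = \sqrt{-944 + \frac{1826}{4914}} = \sqrt{-944 + 1826 \cdot \frac{1}{4914}} = \sqrt{-944 + \frac{913}{2457}} = \sqrt{- \frac{2318495}{2457}} = \frac{i \sqrt{632949135}}{819}$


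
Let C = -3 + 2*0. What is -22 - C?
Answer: -19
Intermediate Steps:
C = -3 (C = -3 + 0 = -3)
-22 - C = -22 - 1*(-3) = -22 + 3 = -19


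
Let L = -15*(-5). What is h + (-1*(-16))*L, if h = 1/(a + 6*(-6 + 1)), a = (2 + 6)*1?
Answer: 26399/22 ≈ 1200.0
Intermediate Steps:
a = 8 (a = 8*1 = 8)
L = 75
h = -1/22 (h = 1/(8 + 6*(-6 + 1)) = 1/(8 + 6*(-5)) = 1/(8 - 30) = 1/(-22) = -1/22 ≈ -0.045455)
h + (-1*(-16))*L = -1/22 - 1*(-16)*75 = -1/22 + 16*75 = -1/22 + 1200 = 26399/22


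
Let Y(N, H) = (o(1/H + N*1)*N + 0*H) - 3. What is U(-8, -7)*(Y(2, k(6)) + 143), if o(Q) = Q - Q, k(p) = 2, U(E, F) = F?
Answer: -980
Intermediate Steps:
o(Q) = 0
Y(N, H) = -3 (Y(N, H) = (0*N + 0*H) - 3 = (0 + 0) - 3 = 0 - 3 = -3)
U(-8, -7)*(Y(2, k(6)) + 143) = -7*(-3 + 143) = -7*140 = -980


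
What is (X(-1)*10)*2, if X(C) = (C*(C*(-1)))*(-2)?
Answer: 40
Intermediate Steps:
X(C) = 2*C² (X(C) = (C*(-C))*(-2) = -C²*(-2) = 2*C²)
(X(-1)*10)*2 = ((2*(-1)²)*10)*2 = ((2*1)*10)*2 = (2*10)*2 = 20*2 = 40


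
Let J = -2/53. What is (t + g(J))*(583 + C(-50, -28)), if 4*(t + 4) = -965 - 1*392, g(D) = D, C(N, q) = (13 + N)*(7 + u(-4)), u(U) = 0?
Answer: -5894937/53 ≈ -1.1123e+5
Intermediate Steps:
C(N, q) = 91 + 7*N (C(N, q) = (13 + N)*(7 + 0) = (13 + N)*7 = 91 + 7*N)
J = -2/53 (J = -2*1/53 = -2/53 ≈ -0.037736)
t = -1373/4 (t = -4 + (-965 - 1*392)/4 = -4 + (-965 - 392)/4 = -4 + (1/4)*(-1357) = -4 - 1357/4 = -1373/4 ≈ -343.25)
(t + g(J))*(583 + C(-50, -28)) = (-1373/4 - 2/53)*(583 + (91 + 7*(-50))) = -72777*(583 + (91 - 350))/212 = -72777*(583 - 259)/212 = -72777/212*324 = -5894937/53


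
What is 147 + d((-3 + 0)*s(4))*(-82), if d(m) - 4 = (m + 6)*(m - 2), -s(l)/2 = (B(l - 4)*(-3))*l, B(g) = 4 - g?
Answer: -6706141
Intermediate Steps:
s(l) = -2*l*(-24 + 3*l) (s(l) = -2*(4 - (l - 4))*(-3)*l = -2*(4 - (-4 + l))*(-3)*l = -2*(4 + (4 - l))*(-3)*l = -2*(8 - l)*(-3)*l = -2*(-24 + 3*l)*l = -2*l*(-24 + 3*l))
d(m) = 4 + (-2 + m)*(6 + m) (d(m) = 4 + (m + 6)*(m - 2) = 4 + (6 + m)*(-2 + m) = 4 + (-2 + m)*(6 + m))
147 + d((-3 + 0)*s(4))*(-82) = 147 + (-8 + ((-3 + 0)*(6*4*(8 - 1*4)))² + 4*((-3 + 0)*(6*4*(8 - 1*4))))*(-82) = 147 + (-8 + (-18*4*(8 - 4))² + 4*(-18*4*(8 - 4)))*(-82) = 147 + (-8 + (-18*4*4)² + 4*(-18*4*4))*(-82) = 147 + (-8 + (-3*96)² + 4*(-3*96))*(-82) = 147 + (-8 + (-288)² + 4*(-288))*(-82) = 147 + (-8 + 82944 - 1152)*(-82) = 147 + 81784*(-82) = 147 - 6706288 = -6706141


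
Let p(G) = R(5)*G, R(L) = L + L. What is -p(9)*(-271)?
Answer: 24390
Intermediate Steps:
R(L) = 2*L
p(G) = 10*G (p(G) = (2*5)*G = 10*G)
-p(9)*(-271) = -10*9*(-271) = -90*(-271) = -1*(-24390) = 24390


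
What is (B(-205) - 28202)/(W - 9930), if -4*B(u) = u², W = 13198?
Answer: -154833/13072 ≈ -11.845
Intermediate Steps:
B(u) = -u²/4
(B(-205) - 28202)/(W - 9930) = (-¼*(-205)² - 28202)/(13198 - 9930) = (-¼*42025 - 28202)/3268 = (-42025/4 - 28202)*(1/3268) = -154833/4*1/3268 = -154833/13072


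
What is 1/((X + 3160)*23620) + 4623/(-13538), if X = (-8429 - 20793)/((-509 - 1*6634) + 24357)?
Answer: -78113426748573/228747482767580 ≈ -0.34148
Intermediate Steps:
X = -769/453 (X = -29222/((-509 - 6634) + 24357) = -29222/(-7143 + 24357) = -29222/17214 = -29222*1/17214 = -769/453 ≈ -1.6976)
1/((X + 3160)*23620) + 4623/(-13538) = 1/((-769/453 + 3160)*23620) + 4623/(-13538) = (1/23620)/(1430711/453) + 4623*(-1/13538) = (453/1430711)*(1/23620) - 4623/13538 = 453/33793393820 - 4623/13538 = -78113426748573/228747482767580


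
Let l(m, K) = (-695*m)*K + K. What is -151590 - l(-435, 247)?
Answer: -74826112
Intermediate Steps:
l(m, K) = K - 695*K*m (l(m, K) = -695*K*m + K = K - 695*K*m)
-151590 - l(-435, 247) = -151590 - 247*(1 - 695*(-435)) = -151590 - 247*(1 + 302325) = -151590 - 247*302326 = -151590 - 1*74674522 = -151590 - 74674522 = -74826112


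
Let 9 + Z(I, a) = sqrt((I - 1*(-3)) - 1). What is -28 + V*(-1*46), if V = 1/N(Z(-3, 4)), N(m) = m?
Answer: -941/41 + 23*I/41 ≈ -22.951 + 0.56098*I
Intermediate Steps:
Z(I, a) = -9 + sqrt(2 + I) (Z(I, a) = -9 + sqrt((I - 1*(-3)) - 1) = -9 + sqrt((I + 3) - 1) = -9 + sqrt((3 + I) - 1) = -9 + sqrt(2 + I))
V = (-9 - I)/82 (V = 1/(-9 + sqrt(2 - 3)) = 1/(-9 + sqrt(-1)) = 1/(-9 + I) = (-9 - I)/82 ≈ -0.10976 - 0.012195*I)
-28 + V*(-1*46) = -28 + (-9/82 - I/82)*(-1*46) = -28 + (-9/82 - I/82)*(-46) = -28 + (207/41 + 23*I/41) = -941/41 + 23*I/41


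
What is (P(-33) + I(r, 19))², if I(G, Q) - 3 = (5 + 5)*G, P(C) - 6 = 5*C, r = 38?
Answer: 50176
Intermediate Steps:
P(C) = 6 + 5*C
I(G, Q) = 3 + 10*G (I(G, Q) = 3 + (5 + 5)*G = 3 + 10*G)
(P(-33) + I(r, 19))² = ((6 + 5*(-33)) + (3 + 10*38))² = ((6 - 165) + (3 + 380))² = (-159 + 383)² = 224² = 50176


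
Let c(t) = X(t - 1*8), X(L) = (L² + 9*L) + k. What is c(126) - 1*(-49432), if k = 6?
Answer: 64424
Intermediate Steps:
X(L) = 6 + L² + 9*L (X(L) = (L² + 9*L) + 6 = 6 + L² + 9*L)
c(t) = -66 + (-8 + t)² + 9*t (c(t) = 6 + (t - 1*8)² + 9*(t - 1*8) = 6 + (t - 8)² + 9*(t - 8) = 6 + (-8 + t)² + 9*(-8 + t) = 6 + (-8 + t)² + (-72 + 9*t) = -66 + (-8 + t)² + 9*t)
c(126) - 1*(-49432) = (-2 + 126² - 7*126) - 1*(-49432) = (-2 + 15876 - 882) + 49432 = 14992 + 49432 = 64424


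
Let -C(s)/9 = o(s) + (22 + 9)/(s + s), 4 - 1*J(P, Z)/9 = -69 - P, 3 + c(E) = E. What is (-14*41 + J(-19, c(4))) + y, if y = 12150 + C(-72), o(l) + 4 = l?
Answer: 203967/16 ≈ 12748.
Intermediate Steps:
c(E) = -3 + E
J(P, Z) = 657 + 9*P (J(P, Z) = 36 - 9*(-69 - P) = 36 + (621 + 9*P) = 657 + 9*P)
o(l) = -4 + l
C(s) = 36 - 9*s - 279/(2*s) (C(s) = -9*((-4 + s) + (22 + 9)/(s + s)) = -9*((-4 + s) + 31/((2*s))) = -9*((-4 + s) + 31*(1/(2*s))) = -9*((-4 + s) + 31/(2*s)) = -9*(-4 + s + 31/(2*s)) = 36 - 9*s - 279/(2*s))
y = 205375/16 (y = 12150 + (36 - 9*(-72) - 279/2/(-72)) = 12150 + (36 + 648 - 279/2*(-1/72)) = 12150 + (36 + 648 + 31/16) = 12150 + 10975/16 = 205375/16 ≈ 12836.)
(-14*41 + J(-19, c(4))) + y = (-14*41 + (657 + 9*(-19))) + 205375/16 = (-574 + (657 - 171)) + 205375/16 = (-574 + 486) + 205375/16 = -88 + 205375/16 = 203967/16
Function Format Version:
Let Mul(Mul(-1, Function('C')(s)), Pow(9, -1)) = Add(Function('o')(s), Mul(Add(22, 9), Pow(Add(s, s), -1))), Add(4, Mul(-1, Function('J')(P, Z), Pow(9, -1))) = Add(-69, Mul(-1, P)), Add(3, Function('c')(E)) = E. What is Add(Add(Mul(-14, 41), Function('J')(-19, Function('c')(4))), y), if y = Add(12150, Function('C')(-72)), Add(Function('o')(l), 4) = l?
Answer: Rational(203967, 16) ≈ 12748.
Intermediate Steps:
Function('c')(E) = Add(-3, E)
Function('J')(P, Z) = Add(657, Mul(9, P)) (Function('J')(P, Z) = Add(36, Mul(-9, Add(-69, Mul(-1, P)))) = Add(36, Add(621, Mul(9, P))) = Add(657, Mul(9, P)))
Function('o')(l) = Add(-4, l)
Function('C')(s) = Add(36, Mul(-9, s), Mul(Rational(-279, 2), Pow(s, -1))) (Function('C')(s) = Mul(-9, Add(Add(-4, s), Mul(Add(22, 9), Pow(Add(s, s), -1)))) = Mul(-9, Add(Add(-4, s), Mul(31, Pow(Mul(2, s), -1)))) = Mul(-9, Add(Add(-4, s), Mul(31, Mul(Rational(1, 2), Pow(s, -1))))) = Mul(-9, Add(Add(-4, s), Mul(Rational(31, 2), Pow(s, -1)))) = Mul(-9, Add(-4, s, Mul(Rational(31, 2), Pow(s, -1)))) = Add(36, Mul(-9, s), Mul(Rational(-279, 2), Pow(s, -1))))
y = Rational(205375, 16) (y = Add(12150, Add(36, Mul(-9, -72), Mul(Rational(-279, 2), Pow(-72, -1)))) = Add(12150, Add(36, 648, Mul(Rational(-279, 2), Rational(-1, 72)))) = Add(12150, Add(36, 648, Rational(31, 16))) = Add(12150, Rational(10975, 16)) = Rational(205375, 16) ≈ 12836.)
Add(Add(Mul(-14, 41), Function('J')(-19, Function('c')(4))), y) = Add(Add(Mul(-14, 41), Add(657, Mul(9, -19))), Rational(205375, 16)) = Add(Add(-574, Add(657, -171)), Rational(205375, 16)) = Add(Add(-574, 486), Rational(205375, 16)) = Add(-88, Rational(205375, 16)) = Rational(203967, 16)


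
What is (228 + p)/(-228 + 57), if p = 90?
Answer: -106/57 ≈ -1.8596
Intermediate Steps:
(228 + p)/(-228 + 57) = (228 + 90)/(-228 + 57) = 318/(-171) = 318*(-1/171) = -106/57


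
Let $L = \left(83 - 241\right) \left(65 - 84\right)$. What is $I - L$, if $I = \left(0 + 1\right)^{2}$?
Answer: $-3001$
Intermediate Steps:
$I = 1$ ($I = 1^{2} = 1$)
$L = 3002$ ($L = \left(-158\right) \left(-19\right) = 3002$)
$I - L = 1 - 3002 = -3001$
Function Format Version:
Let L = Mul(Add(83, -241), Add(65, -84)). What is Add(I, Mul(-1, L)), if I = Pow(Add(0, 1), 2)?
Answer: -3001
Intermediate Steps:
I = 1 (I = Pow(1, 2) = 1)
L = 3002 (L = Mul(-158, -19) = 3002)
Add(I, Mul(-1, L)) = Add(1, Mul(-1, 3002)) = Add(1, -3002) = -3001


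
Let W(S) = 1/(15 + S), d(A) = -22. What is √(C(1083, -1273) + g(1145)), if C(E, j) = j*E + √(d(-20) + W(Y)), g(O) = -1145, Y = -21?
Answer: √(-49672944 + 6*I*√798)/6 ≈ 0.0020041 + 1174.7*I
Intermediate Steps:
C(E, j) = E*j + I*√798/6 (C(E, j) = j*E + √(-22 + 1/(15 - 21)) = E*j + √(-22 + 1/(-6)) = E*j + √(-22 - ⅙) = E*j + √(-133/6) = E*j + I*√798/6)
√(C(1083, -1273) + g(1145)) = √((1083*(-1273) + I*√798/6) - 1145) = √((-1378659 + I*√798/6) - 1145) = √(-1379804 + I*√798/6)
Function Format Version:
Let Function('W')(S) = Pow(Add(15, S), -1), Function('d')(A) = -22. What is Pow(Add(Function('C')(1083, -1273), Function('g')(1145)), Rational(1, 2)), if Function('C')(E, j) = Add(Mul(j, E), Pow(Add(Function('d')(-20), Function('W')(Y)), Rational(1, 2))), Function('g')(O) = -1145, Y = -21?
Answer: Mul(Rational(1, 6), Pow(Add(-49672944, Mul(6, I, Pow(798, Rational(1, 2)))), Rational(1, 2))) ≈ Add(0.0020041, Mul(1174.7, I))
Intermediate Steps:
Function('C')(E, j) = Add(Mul(E, j), Mul(Rational(1, 6), I, Pow(798, Rational(1, 2)))) (Function('C')(E, j) = Add(Mul(j, E), Pow(Add(-22, Pow(Add(15, -21), -1)), Rational(1, 2))) = Add(Mul(E, j), Pow(Add(-22, Pow(-6, -1)), Rational(1, 2))) = Add(Mul(E, j), Pow(Add(-22, Rational(-1, 6)), Rational(1, 2))) = Add(Mul(E, j), Pow(Rational(-133, 6), Rational(1, 2))) = Add(Mul(E, j), Mul(Rational(1, 6), I, Pow(798, Rational(1, 2)))))
Pow(Add(Function('C')(1083, -1273), Function('g')(1145)), Rational(1, 2)) = Pow(Add(Add(Mul(1083, -1273), Mul(Rational(1, 6), I, Pow(798, Rational(1, 2)))), -1145), Rational(1, 2)) = Pow(Add(Add(-1378659, Mul(Rational(1, 6), I, Pow(798, Rational(1, 2)))), -1145), Rational(1, 2)) = Pow(Add(-1379804, Mul(Rational(1, 6), I, Pow(798, Rational(1, 2)))), Rational(1, 2))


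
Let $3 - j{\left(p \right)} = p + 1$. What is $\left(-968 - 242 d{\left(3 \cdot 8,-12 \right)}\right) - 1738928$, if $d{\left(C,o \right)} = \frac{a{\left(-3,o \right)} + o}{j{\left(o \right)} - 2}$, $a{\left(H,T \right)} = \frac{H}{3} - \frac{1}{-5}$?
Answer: $- \frac{26094568}{15} \approx -1.7396 \cdot 10^{6}$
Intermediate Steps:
$a{\left(H,T \right)} = \frac{1}{5} + \frac{H}{3}$ ($a{\left(H,T \right)} = H \frac{1}{3} - - \frac{1}{5} = \frac{H}{3} + \frac{1}{5} = \frac{1}{5} + \frac{H}{3}$)
$j{\left(p \right)} = 2 - p$ ($j{\left(p \right)} = 3 - \left(p + 1\right) = 3 - \left(1 + p\right) = 2 - p$)
$d{\left(C,o \right)} = - \frac{- \frac{4}{5} + o}{o}$ ($d{\left(C,o \right)} = \frac{\left(\frac{1}{5} + \frac{1}{3} \left(-3\right)\right) + o}{\left(2 - o\right) - 2} = \frac{\left(\frac{1}{5} - 1\right) + o}{\left(-1\right) o} = \left(- \frac{4}{5} + o\right) \left(- \frac{1}{o}\right) = - \frac{- \frac{4}{5} + o}{o}$)
$\left(-968 - 242 d{\left(3 \cdot 8,-12 \right)}\right) - 1738928 = \left(-968 - 242 \frac{\frac{4}{5} - -12}{-12}\right) - 1738928 = \left(-968 - 242 \left(- \frac{\frac{4}{5} + 12}{12}\right)\right) - 1738928 = \left(-968 - 242 \left(\left(- \frac{1}{12}\right) \frac{64}{5}\right)\right) - 1738928 = \left(-968 - - \frac{3872}{15}\right) - 1738928 = \left(-968 + \frac{3872}{15}\right) - 1738928 = - \frac{10648}{15} - 1738928 = - \frac{26094568}{15}$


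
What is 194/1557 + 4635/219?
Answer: 2419727/113661 ≈ 21.289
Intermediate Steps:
194/1557 + 4635/219 = 194*(1/1557) + 4635*(1/219) = 194/1557 + 1545/73 = 2419727/113661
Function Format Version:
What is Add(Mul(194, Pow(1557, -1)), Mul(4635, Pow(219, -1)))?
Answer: Rational(2419727, 113661) ≈ 21.289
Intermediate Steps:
Add(Mul(194, Pow(1557, -1)), Mul(4635, Pow(219, -1))) = Add(Mul(194, Rational(1, 1557)), Mul(4635, Rational(1, 219))) = Add(Rational(194, 1557), Rational(1545, 73)) = Rational(2419727, 113661)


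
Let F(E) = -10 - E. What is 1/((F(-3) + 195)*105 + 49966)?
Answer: 1/69706 ≈ 1.4346e-5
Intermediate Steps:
1/((F(-3) + 195)*105 + 49966) = 1/(((-10 - 1*(-3)) + 195)*105 + 49966) = 1/(((-10 + 3) + 195)*105 + 49966) = 1/((-7 + 195)*105 + 49966) = 1/(188*105 + 49966) = 1/(19740 + 49966) = 1/69706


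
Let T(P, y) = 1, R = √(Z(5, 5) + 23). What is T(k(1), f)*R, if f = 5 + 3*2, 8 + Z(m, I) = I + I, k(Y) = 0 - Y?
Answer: 5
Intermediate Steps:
k(Y) = -Y
Z(m, I) = -8 + 2*I (Z(m, I) = -8 + (I + I) = -8 + 2*I)
f = 11 (f = 5 + 6 = 11)
R = 5 (R = √((-8 + 2*5) + 23) = √((-8 + 10) + 23) = √(2 + 23) = √25 = 5)
T(k(1), f)*R = 1*5 = 5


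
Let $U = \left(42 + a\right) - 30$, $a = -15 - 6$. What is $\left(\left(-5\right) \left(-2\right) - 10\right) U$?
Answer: $0$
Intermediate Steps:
$a = -21$ ($a = -15 - 6 = -21$)
$U = -9$ ($U = \left(42 - 21\right) - 30 = 21 - 30 = -9$)
$\left(\left(-5\right) \left(-2\right) - 10\right) U = \left(\left(-5\right) \left(-2\right) - 10\right) \left(-9\right) = \left(10 - 10\right) \left(-9\right) = 0 \left(-9\right) = 0$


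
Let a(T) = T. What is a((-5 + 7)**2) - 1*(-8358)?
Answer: 8362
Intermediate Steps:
a((-5 + 7)**2) - 1*(-8358) = (-5 + 7)**2 - 1*(-8358) = 2**2 + 8358 = 4 + 8358 = 8362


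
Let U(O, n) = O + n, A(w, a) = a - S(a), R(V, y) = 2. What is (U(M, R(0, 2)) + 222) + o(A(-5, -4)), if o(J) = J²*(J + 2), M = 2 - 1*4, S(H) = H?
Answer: 222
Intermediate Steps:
A(w, a) = 0 (A(w, a) = a - a = 0)
M = -2 (M = 2 - 4 = -2)
o(J) = J²*(2 + J)
(U(M, R(0, 2)) + 222) + o(A(-5, -4)) = ((-2 + 2) + 222) + 0²*(2 + 0) = (0 + 222) + 0*2 = 222 + 0 = 222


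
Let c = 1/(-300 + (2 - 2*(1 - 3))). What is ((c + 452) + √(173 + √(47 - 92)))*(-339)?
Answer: -15016231/98 - 339*√(173 + 3*I*√5) ≈ -1.5769e+5 - 86.431*I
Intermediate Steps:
c = -1/294 (c = 1/(-300 + (2 - 2*(-2))) = 1/(-300 + (2 + 4)) = 1/(-300 + 6) = 1/(-294) = -1/294 ≈ -0.0034014)
((c + 452) + √(173 + √(47 - 92)))*(-339) = ((-1/294 + 452) + √(173 + √(47 - 92)))*(-339) = (132887/294 + √(173 + √(-45)))*(-339) = (132887/294 + √(173 + 3*I*√5))*(-339) = -15016231/98 - 339*√(173 + 3*I*√5)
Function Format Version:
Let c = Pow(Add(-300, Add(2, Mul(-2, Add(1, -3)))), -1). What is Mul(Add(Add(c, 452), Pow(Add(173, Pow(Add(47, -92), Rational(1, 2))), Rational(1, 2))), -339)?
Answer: Add(Rational(-15016231, 98), Mul(-339, Pow(Add(173, Mul(3, I, Pow(5, Rational(1, 2)))), Rational(1, 2)))) ≈ Add(-1.5769e+5, Mul(-86.431, I))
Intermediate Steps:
c = Rational(-1, 294) (c = Pow(Add(-300, Add(2, Mul(-2, -2))), -1) = Pow(Add(-300, Add(2, 4)), -1) = Pow(Add(-300, 6), -1) = Pow(-294, -1) = Rational(-1, 294) ≈ -0.0034014)
Mul(Add(Add(c, 452), Pow(Add(173, Pow(Add(47, -92), Rational(1, 2))), Rational(1, 2))), -339) = Mul(Add(Add(Rational(-1, 294), 452), Pow(Add(173, Pow(Add(47, -92), Rational(1, 2))), Rational(1, 2))), -339) = Mul(Add(Rational(132887, 294), Pow(Add(173, Pow(-45, Rational(1, 2))), Rational(1, 2))), -339) = Mul(Add(Rational(132887, 294), Pow(Add(173, Mul(3, I, Pow(5, Rational(1, 2)))), Rational(1, 2))), -339) = Add(Rational(-15016231, 98), Mul(-339, Pow(Add(173, Mul(3, I, Pow(5, Rational(1, 2)))), Rational(1, 2))))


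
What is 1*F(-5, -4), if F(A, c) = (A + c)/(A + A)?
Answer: 9/10 ≈ 0.90000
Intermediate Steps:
F(A, c) = (A + c)/(2*A) (F(A, c) = (A + c)/((2*A)) = (A + c)*(1/(2*A)) = (A + c)/(2*A))
1*F(-5, -4) = 1*((1/2)*(-5 - 4)/(-5)) = 1*((1/2)*(-1/5)*(-9)) = 1*(9/10) = 9/10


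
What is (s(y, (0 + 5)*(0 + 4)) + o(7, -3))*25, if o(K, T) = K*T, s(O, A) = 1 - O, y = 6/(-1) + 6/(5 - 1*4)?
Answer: -500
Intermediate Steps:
y = 0 (y = 6*(-1) + 6/(5 - 4) = -6 + 6/1 = -6 + 6*1 = -6 + 6 = 0)
(s(y, (0 + 5)*(0 + 4)) + o(7, -3))*25 = ((1 - 1*0) + 7*(-3))*25 = ((1 + 0) - 21)*25 = (1 - 21)*25 = -20*25 = -500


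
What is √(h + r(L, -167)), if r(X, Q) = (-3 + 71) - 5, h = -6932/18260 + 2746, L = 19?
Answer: 2*√14632367970/4565 ≈ 52.996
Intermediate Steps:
h = 12533757/4565 (h = -6932*1/18260 + 2746 = -1733/4565 + 2746 = 12533757/4565 ≈ 2745.6)
r(X, Q) = 63 (r(X, Q) = 68 - 5 = 63)
√(h + r(L, -167)) = √(12533757/4565 + 63) = √(12821352/4565) = 2*√14632367970/4565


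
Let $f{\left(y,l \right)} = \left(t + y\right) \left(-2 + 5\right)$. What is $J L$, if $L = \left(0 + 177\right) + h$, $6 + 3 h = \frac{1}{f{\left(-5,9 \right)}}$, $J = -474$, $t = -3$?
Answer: $- \frac{995321}{12} \approx -82943.0$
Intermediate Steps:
$f{\left(y,l \right)} = -9 + 3 y$ ($f{\left(y,l \right)} = \left(-3 + y\right) \left(-2 + 5\right) = \left(-3 + y\right) 3 = -9 + 3 y$)
$h = - \frac{145}{72}$ ($h = -2 + \frac{1}{3 \left(-9 + 3 \left(-5\right)\right)} = -2 + \frac{1}{3 \left(-9 - 15\right)} = -2 + \frac{1}{3 \left(-24\right)} = -2 + \frac{1}{3} \left(- \frac{1}{24}\right) = -2 - \frac{1}{72} = - \frac{145}{72} \approx -2.0139$)
$L = \frac{12599}{72}$ ($L = \left(0 + 177\right) - \frac{145}{72} = 177 - \frac{145}{72} = \frac{12599}{72} \approx 174.99$)
$J L = \left(-474\right) \frac{12599}{72} = - \frac{995321}{12}$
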